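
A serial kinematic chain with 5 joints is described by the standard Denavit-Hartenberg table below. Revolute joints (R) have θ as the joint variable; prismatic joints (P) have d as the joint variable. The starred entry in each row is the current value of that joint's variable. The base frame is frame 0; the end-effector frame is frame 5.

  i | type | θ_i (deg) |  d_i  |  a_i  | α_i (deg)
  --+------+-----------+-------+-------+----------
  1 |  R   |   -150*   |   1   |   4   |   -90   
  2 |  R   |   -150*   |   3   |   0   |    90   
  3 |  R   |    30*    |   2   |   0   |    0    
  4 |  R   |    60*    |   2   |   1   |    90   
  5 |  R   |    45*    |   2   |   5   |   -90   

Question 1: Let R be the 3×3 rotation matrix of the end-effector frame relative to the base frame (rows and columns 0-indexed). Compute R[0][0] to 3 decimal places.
End-effector x-axis (col 0 of R) = (0.6597,-0.4356,-0.6124)
R[0][0] = 0.6597

0.660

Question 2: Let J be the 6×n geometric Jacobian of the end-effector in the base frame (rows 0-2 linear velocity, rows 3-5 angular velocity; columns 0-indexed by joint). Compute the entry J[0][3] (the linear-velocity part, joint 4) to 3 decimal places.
axis z_3 = (0.4330,0.2500,-0.8660); lever o_n−o_3 = (6.1647,-1.6780,-3.7939)
cross product → J_v[:, 3] = (-2.4017,-3.6960,-2.2678)
J_ω[:, 3] = z_3
entry J[0][3] = -2.4017

-2.402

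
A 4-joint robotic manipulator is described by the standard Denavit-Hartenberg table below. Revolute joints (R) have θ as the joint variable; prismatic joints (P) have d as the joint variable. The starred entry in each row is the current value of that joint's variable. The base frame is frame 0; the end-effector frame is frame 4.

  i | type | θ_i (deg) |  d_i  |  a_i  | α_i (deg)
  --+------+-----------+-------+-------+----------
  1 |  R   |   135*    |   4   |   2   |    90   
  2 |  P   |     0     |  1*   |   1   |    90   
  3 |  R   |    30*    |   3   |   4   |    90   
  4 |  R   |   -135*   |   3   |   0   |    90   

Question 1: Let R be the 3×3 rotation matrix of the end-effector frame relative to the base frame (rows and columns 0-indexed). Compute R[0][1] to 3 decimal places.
End-effector y-axis (col 1 of R) = (-0.9659,-0.2588,-0.0000)
R[0][1] = -0.9659

-0.966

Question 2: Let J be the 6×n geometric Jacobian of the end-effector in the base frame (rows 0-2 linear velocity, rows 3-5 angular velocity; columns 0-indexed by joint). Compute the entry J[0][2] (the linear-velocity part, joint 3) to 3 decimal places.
3.087

axis z_2 = (0.0000,0.0000,-1.0000); lever o_n−o_2 = (-3.9331,3.0872,-3.0000)
cross product → J_v[:, 2] = (3.0872,3.9331,0.0000)
J_ω[:, 2] = z_2
entry J[0][2] = 3.0872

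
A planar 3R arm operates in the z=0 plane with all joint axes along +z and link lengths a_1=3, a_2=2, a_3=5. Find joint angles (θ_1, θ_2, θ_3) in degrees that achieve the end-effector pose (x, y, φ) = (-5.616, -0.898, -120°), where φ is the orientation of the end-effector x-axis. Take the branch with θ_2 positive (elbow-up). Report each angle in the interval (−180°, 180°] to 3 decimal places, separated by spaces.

wrist centre = target − a_3·(cos φ, sin φ) = (-3.1160, 3.4321)
cos θ_2 = (21.4890−3²−2²)/(2·3·2) = 0.7074; θ_2 = 44.9752° (elbow-up)
β = atan2(3.4321,-3.1160) = 132.2361°; ψ = atan2(1.4136,4.4148) = 17.7548°
θ_1 = β − ψ = 114.4813°
θ_3 = φ − θ_1 − θ_2 = 80.5435° (wrapped to (-180°,180°])

114.481 44.975 80.544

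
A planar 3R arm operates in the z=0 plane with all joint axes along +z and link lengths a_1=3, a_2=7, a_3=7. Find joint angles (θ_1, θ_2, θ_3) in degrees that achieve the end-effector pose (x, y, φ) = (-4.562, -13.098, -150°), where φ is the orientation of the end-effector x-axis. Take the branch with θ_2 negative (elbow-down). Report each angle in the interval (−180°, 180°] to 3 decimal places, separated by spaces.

wrist centre = target − a_3·(cos φ, sin φ) = (1.5002, -9.5980)
cos θ_2 = (94.3721−3²−7²)/(2·3·7) = 0.8660; θ_2 = -30.0025° (elbow-down)
β = atan2(-9.5980,1.5002) = -81.1165°; ψ = atan2(-3.5003,9.0620) = -21.1194°
θ_1 = β − ψ = -59.9971°
θ_3 = φ − θ_1 − θ_2 = -60.0004° (wrapped to (-180°,180°])

-59.997 -30.003 -60.000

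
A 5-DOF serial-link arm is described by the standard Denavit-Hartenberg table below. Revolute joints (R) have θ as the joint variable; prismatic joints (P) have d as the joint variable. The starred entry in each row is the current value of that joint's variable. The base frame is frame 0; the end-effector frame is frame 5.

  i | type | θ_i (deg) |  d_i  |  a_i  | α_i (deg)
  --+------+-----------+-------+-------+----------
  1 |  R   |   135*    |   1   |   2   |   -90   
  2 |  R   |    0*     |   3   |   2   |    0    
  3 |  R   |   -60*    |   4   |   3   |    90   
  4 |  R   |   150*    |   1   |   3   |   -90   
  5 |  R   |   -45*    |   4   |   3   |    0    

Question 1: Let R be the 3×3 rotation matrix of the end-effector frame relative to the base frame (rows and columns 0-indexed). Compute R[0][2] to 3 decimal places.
0.789

End-effector z-axis (col 2 of R) = (0.7891,0.4356,-0.4330)
R[0][2] = 0.7891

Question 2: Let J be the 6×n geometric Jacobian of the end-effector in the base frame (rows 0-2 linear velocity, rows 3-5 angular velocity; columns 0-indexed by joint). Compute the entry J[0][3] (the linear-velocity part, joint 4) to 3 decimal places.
axis z_3 = (0.6124,-0.6124,0.5000); lever o_n−o_3 = (4.8254,-3.5478,-4.0124)
cross product → J_v[:, 3] = (4.2310,4.8698,0.7824)
J_ω[:, 3] = z_3
entry J[0][3] = 4.2310

4.231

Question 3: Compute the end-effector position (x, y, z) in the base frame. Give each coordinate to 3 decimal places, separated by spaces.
after link 1: o_1 = (-1.4142, 1.4142, 1.0000)
after link 2: o_2 = (-4.9497, 0.7071, 1.0000)
after link 3: o_3 = (-8.8388, -1.0607, 3.5981)
after link 4: o_4 = (-8.3686, -3.6523, 1.8481)
after link 5: o_5 = (-4.0134, -4.6084, -0.4143)

-4.013 -4.608 -0.414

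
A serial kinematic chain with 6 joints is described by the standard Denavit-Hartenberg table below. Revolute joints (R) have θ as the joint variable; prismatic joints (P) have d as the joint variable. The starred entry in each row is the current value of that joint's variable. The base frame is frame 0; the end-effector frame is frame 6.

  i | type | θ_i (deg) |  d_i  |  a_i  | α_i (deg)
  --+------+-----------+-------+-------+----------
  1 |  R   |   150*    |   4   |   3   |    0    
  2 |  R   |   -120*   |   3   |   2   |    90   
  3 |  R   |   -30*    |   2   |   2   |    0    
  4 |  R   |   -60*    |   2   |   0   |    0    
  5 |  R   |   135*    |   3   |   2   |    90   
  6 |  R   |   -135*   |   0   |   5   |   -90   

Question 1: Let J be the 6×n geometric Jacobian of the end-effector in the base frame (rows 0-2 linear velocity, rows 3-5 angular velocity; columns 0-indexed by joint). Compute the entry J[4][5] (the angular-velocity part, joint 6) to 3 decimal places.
axis z_5 = (0.6124,0.3536,-0.7071); lever o_n−o_5 = (-3.9328,1.8119,-2.5000)
cross product → J_v[:, 5] = (0.3973,4.3119,2.5000)
J_ω[:, 5] = z_5
entry J[4][5] = 0.3536

0.354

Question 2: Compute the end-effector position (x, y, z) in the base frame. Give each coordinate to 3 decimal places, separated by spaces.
1.426 -0.177 4.914

after link 1: o_1 = (-2.5981, 1.5000, 4.0000)
after link 2: o_2 = (-0.8660, 2.5000, 7.0000)
after link 3: o_3 = (1.6340, 1.6340, 6.0000)
after link 4: o_4 = (2.6340, -0.0981, 6.0000)
after link 5: o_5 = (5.3587, -1.9890, 7.4142)
after link 6: o_6 = (1.4259, -0.1772, 4.9142)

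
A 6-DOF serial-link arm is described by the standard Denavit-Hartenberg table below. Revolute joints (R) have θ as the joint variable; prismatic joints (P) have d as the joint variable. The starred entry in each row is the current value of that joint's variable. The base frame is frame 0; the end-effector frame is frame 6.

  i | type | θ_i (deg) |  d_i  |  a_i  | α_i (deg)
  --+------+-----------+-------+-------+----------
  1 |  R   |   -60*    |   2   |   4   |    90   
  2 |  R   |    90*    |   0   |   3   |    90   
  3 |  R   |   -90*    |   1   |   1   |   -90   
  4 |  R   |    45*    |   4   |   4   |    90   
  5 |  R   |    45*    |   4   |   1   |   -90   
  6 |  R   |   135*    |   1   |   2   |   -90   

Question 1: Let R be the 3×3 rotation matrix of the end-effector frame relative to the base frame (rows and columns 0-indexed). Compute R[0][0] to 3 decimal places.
-0.812

End-effector x-axis (col 0 of R) = (-0.8124,-0.3000,-0.5000)
R[0][0] = -0.8124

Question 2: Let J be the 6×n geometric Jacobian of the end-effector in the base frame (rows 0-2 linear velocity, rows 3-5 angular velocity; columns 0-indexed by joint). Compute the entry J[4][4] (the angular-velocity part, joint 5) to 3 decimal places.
-0.259

axis z_4 = (0.9659,-0.2588,-0.0000); lever o_n−o_4 = (2.2389,-1.6352,0.4142)
cross product → J_v[:, 4] = (-0.1072,-0.4001,-1.0000)
J_ω[:, 4] = z_4
entry J[4][4] = -0.2588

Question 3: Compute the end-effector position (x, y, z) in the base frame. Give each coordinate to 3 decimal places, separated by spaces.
after link 1: o_1 = (2.0000, -3.4641, 2.0000)
after link 2: o_2 = (2.0000, -3.4641, 5.0000)
after link 3: o_3 = (3.3660, -3.8301, 5.0000)
after link 4: o_4 = (4.4013, 0.0336, 9.0000)
after link 5: o_5 = (8.4480, -0.3187, 9.7071)
after link 6: o_6 = (6.6402, -1.6016, 9.4142)

6.640 -1.602 9.414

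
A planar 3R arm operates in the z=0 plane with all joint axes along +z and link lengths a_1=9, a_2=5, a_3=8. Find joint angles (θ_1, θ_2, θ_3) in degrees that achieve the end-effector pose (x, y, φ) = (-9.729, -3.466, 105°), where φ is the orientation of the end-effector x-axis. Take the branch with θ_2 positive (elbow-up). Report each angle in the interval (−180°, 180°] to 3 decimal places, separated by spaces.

wrist centre = target − a_3·(cos φ, sin φ) = (-7.6584, -11.1934)
cos θ_2 = (183.9442−9²−5²)/(2·9·5) = 0.8660; θ_2 = 29.9976° (elbow-up)
β = atan2(-11.1934,-7.6584) = -124.3797°; ψ = atan2(2.4998,13.3302) = 10.6213°
θ_1 = β − ψ = -135.0010°
θ_3 = φ − θ_1 − θ_2 = -149.9966° (wrapped to (-180°,180°])

-135.001 29.998 -149.997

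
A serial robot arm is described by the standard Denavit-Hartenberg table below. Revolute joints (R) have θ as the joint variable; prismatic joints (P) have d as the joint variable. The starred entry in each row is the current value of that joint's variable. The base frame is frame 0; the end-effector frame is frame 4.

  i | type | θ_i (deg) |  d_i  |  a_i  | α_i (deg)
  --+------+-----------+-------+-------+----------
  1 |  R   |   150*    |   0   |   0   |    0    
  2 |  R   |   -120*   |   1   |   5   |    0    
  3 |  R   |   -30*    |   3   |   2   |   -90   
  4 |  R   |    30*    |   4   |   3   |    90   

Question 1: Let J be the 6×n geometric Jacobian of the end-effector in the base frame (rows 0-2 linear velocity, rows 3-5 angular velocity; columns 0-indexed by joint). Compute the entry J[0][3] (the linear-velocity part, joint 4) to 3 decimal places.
axis z_3 = (-0.0000,1.0000,0.0000); lever o_n−o_3 = (2.5981,4.0000,-1.5000)
cross product → J_v[:, 3] = (-1.5000,-0.0000,-2.5981)
J_ω[:, 3] = z_3
entry J[0][3] = -1.5000

-1.500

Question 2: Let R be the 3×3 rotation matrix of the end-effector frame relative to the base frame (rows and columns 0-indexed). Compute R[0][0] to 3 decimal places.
0.866

End-effector x-axis (col 0 of R) = (0.8660,0.0000,-0.5000)
R[0][0] = 0.8660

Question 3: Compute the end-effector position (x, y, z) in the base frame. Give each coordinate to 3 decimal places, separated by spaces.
8.928 6.500 2.500

after link 1: o_1 = (0.0000, 0.0000, 0.0000)
after link 2: o_2 = (4.3301, 2.5000, 1.0000)
after link 3: o_3 = (6.3301, 2.5000, 4.0000)
after link 4: o_4 = (8.9282, 6.5000, 2.5000)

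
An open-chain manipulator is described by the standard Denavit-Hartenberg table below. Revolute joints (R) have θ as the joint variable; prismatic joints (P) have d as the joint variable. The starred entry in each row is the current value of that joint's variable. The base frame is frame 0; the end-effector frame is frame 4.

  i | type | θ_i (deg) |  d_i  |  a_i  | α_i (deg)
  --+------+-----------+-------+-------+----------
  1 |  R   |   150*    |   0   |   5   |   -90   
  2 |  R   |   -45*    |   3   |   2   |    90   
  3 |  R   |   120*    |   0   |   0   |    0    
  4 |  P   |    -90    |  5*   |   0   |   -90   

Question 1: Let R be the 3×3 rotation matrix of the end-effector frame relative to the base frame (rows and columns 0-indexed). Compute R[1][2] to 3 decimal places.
End-effector z-axis (col 2 of R) = (-0.1268,-0.9268,-0.3536)
R[1][2] = -0.9268

-0.927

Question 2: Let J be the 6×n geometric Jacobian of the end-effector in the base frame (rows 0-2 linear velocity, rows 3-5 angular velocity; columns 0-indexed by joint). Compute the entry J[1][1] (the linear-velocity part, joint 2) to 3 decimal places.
2.475

axis z_1 = (-0.5000,-0.8660,0.0000); lever o_n−o_1 = (0.3371,-3.6587,4.9497)
cross product → J_v[:, 1] = (-4.2866,2.4749,2.1213)
J_ω[:, 1] = z_1
entry J[1][1] = 2.4749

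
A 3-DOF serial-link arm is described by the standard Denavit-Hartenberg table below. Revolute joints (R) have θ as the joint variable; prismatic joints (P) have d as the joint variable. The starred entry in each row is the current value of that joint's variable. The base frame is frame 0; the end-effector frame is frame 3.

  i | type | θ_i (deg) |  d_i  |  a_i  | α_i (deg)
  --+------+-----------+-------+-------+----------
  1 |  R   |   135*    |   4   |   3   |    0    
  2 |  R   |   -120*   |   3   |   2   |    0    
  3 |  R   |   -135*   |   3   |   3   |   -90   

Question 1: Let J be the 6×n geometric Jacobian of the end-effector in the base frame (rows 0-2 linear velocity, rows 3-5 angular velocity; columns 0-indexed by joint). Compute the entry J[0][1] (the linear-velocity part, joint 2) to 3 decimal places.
2.080

axis z_1 = (0.0000,0.0000,1.0000); lever o_n−o_1 = (0.4319,-2.0804,6.0000)
cross product → J_v[:, 1] = (2.0804,0.4319,-0.0000)
J_ω[:, 1] = z_1
entry J[0][1] = 2.0804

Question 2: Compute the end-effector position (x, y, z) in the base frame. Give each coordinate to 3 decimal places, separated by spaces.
-1.689 0.041 10.000

after link 1: o_1 = (-2.1213, 2.1213, 4.0000)
after link 2: o_2 = (-0.1895, 2.6390, 7.0000)
after link 3: o_3 = (-1.6895, 0.0409, 10.0000)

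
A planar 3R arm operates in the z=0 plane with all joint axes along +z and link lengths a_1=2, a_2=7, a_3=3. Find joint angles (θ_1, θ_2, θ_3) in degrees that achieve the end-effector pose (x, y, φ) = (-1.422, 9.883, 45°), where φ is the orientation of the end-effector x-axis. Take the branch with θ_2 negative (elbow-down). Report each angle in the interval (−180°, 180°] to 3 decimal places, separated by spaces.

wrist centre = target − a_3·(cos φ, sin φ) = (-3.5433, 7.7617)
cos θ_2 = (72.7988−2²−7²)/(2·2·7) = 0.7071; θ_2 = -45.0006° (elbow-down)
β = atan2(7.7617,-3.5433) = 114.5374°; ψ = atan2(-4.9498,6.9497) = -35.4597°
θ_1 = β − ψ = 149.9971°
θ_3 = φ − θ_1 − θ_2 = -59.9965° (wrapped to (-180°,180°])

149.997 -45.001 -59.997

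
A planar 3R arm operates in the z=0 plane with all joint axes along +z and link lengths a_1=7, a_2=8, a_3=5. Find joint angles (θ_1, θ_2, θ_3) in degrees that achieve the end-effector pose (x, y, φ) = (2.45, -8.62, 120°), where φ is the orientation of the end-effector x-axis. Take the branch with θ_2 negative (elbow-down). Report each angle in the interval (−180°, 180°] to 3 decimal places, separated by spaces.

-45.004 -44.991 -150.005

wrist centre = target − a_3·(cos φ, sin φ) = (4.9500, -12.9501)
cos θ_2 = (192.2083−7²−8²)/(2·7·8) = 0.7072; θ_2 = -44.9911° (elbow-down)
β = atan2(-12.9501,4.9500) = -69.0814°; ψ = atan2(-5.6560,12.6577) = -24.0770°
θ_1 = β − ψ = -45.0044°
θ_3 = φ − θ_1 − θ_2 = -150.0045° (wrapped to (-180°,180°])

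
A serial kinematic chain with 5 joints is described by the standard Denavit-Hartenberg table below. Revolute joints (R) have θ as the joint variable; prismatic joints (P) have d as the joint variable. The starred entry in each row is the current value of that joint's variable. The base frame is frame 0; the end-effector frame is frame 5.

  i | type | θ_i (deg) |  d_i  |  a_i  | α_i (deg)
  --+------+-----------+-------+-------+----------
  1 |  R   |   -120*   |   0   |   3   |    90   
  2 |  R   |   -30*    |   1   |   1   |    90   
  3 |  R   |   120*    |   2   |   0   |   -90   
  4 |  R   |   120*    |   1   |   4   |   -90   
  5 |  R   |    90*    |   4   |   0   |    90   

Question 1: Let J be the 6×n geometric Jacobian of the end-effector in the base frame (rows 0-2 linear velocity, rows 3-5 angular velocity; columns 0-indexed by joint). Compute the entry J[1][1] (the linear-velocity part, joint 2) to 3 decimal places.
axis z_1 = (-0.8660,0.5000,0.0000); lever o_n−o_1 = (2.5580,-4.0335,-1.8971)
cross product → J_v[:, 1] = (-0.9486,-1.6429,2.2141)
J_ω[:, 1] = z_1
entry J[1][1] = -1.6429

-1.643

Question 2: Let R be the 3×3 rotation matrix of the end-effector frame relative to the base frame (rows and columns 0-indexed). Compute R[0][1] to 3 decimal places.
0.587

End-effector y-axis (col 1 of R) = (0.5870,-0.4833,-0.6495)
R[0][1] = 0.5870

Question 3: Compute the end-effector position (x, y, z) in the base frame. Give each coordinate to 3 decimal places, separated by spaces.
after link 1: o_1 = (-1.5000, -2.5981, 0.0000)
after link 2: o_2 = (-2.7990, -2.8481, -0.5000)
after link 3: o_3 = (-2.2990, -1.9821, -2.2321)
after link 4: o_4 = (-1.2901, -4.6986, 0.7010)
after link 5: o_5 = (1.0580, -6.6316, -1.8971)

1.058 -6.632 -1.897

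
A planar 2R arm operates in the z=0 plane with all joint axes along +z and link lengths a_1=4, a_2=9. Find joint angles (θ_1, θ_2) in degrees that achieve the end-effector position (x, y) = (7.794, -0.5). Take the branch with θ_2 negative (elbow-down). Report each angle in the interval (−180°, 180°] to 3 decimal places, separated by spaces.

90.003 -120.003

cos θ_2 = (60.9964−4²−9²)/(2·4·9) = -0.5000; θ_2 = -120.0033° (elbow-down)
β = atan2(-0.5000,7.7940) = -3.6706°; ψ = atan2(-7.7940,-0.5004) = -93.6739°
θ_1 = β − ψ = 90.0033°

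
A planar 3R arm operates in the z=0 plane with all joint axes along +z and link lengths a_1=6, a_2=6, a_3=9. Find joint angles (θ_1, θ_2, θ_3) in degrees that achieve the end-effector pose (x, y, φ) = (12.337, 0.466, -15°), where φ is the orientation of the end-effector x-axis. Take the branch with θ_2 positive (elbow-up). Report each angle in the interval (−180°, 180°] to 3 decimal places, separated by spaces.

-30.004 134.998 -119.994

wrist centre = target − a_3·(cos φ, sin φ) = (3.6437, 2.7954)
cos θ_2 = (21.0904−6²−6²)/(2·6·6) = -0.7071; θ_2 = 134.9976° (elbow-up)
β = atan2(2.7954,3.6437) = 37.4949°; ψ = atan2(4.2428,1.7575) = 67.4988°
θ_1 = β − ψ = -30.0039°
θ_3 = φ − θ_1 − θ_2 = -119.9937° (wrapped to (-180°,180°])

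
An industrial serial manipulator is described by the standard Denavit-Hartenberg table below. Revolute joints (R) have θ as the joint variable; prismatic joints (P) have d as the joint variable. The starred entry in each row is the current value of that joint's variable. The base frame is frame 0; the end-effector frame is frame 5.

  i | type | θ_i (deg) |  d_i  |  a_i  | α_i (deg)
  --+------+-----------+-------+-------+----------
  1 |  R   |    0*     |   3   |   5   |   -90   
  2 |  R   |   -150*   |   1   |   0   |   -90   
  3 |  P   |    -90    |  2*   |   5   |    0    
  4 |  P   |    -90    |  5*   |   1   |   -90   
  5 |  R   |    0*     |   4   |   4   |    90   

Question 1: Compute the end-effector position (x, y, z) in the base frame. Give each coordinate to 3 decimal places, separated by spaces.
12.830 10.000 6.562

after link 1: o_1 = (5.0000, 0.0000, 3.0000)
after link 2: o_2 = (5.0000, 1.0000, 3.0000)
after link 3: o_3 = (6.0000, 6.0000, 4.7321)
after link 4: o_4 = (9.3660, 6.0000, 8.5622)
after link 5: o_5 = (12.8301, 10.0000, 6.5622)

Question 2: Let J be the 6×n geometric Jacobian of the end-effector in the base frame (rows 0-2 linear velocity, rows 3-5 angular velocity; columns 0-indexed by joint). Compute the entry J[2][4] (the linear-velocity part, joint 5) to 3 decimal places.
-3.464

axis z_4 = (-0.0000,1.0000,0.0000); lever o_n−o_4 = (3.4641,4.0000,-2.0000)
cross product → J_v[:, 4] = (-2.0000,0.0000,-3.4641)
J_ω[:, 4] = z_4
entry J[2][4] = -3.4641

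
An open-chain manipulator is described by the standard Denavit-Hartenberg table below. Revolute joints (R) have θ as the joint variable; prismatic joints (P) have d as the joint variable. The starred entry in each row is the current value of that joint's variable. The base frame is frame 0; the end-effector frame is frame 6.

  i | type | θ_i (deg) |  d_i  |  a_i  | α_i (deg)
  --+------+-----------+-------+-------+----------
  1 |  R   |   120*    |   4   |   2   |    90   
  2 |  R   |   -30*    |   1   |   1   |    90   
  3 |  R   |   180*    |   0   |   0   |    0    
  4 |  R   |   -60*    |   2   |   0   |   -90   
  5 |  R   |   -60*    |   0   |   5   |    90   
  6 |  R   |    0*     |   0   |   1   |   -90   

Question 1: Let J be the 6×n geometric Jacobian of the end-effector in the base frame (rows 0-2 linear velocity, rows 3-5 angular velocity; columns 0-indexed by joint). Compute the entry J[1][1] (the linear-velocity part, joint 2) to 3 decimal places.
axis z_1 = (0.8660,0.5000,0.0000); lever o_n−o_1 = (5.1316,-1.6920,-5.9821)
cross product → J_v[:, 1] = (-2.9910,5.1806,-4.0311)
J_ω[:, 1] = z_1
entry J[1][1] = 5.1806

5.181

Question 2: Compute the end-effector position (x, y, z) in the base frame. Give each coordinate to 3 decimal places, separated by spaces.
after link 1: o_1 = (-1.0000, 1.7321, 4.0000)
after link 2: o_2 = (-0.5670, 2.9821, 3.5000)
after link 3: o_3 = (-0.5670, 2.9821, 3.5000)
after link 4: o_4 = (-0.0670, 2.1160, 1.7679)
after link 5: o_5 = (3.4318, 0.3861, -1.3571)
after link 6: o_6 = (4.1316, 0.0401, -1.9821)

4.132 0.040 -1.982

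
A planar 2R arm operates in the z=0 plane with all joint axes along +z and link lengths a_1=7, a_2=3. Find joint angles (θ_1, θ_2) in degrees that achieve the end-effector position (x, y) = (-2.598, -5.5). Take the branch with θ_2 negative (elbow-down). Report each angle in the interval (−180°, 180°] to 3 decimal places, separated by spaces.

-89.999 -120.001

cos θ_2 = (36.9996−7²−3²)/(2·7·3) = -0.5000; θ_2 = -120.0006° (elbow-down)
β = atan2(-5.5000,-2.5980) = -115.2843°; ψ = atan2(-2.5981,5.5000) = -25.2850°
θ_1 = β − ψ = -89.9994°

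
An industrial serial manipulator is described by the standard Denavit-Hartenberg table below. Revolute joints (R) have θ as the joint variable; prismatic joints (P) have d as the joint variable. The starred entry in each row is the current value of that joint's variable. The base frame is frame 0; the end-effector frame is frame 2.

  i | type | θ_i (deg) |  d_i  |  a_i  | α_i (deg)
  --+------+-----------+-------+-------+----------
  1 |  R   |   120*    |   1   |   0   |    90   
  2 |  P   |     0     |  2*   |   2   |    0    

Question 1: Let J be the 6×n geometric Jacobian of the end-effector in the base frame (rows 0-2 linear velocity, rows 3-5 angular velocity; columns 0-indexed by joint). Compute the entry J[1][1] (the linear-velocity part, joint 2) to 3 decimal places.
0.500

prismatic axis z_1 = (0.8660,0.5000,0.0000)
J_v[:, 1] = z_1; J_ω[:, 1] = (0,0,0)
entry J[1][1] = 0.5000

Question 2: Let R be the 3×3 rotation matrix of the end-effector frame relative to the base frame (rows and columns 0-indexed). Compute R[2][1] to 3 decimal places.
End-effector y-axis (col 1 of R) = (-0.0000,-0.0000,1.0000)
R[2][1] = 1.0000

1.000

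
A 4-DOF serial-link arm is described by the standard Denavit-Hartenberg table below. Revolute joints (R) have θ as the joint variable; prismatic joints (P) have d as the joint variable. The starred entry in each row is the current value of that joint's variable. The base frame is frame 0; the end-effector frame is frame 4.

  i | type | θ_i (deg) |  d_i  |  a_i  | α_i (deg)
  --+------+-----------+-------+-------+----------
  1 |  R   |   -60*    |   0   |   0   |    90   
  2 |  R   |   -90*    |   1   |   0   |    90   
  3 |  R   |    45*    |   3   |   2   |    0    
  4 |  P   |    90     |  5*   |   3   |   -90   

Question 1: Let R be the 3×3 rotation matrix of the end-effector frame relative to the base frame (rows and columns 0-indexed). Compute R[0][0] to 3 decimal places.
-0.612

End-effector x-axis (col 0 of R) = (-0.6124,-0.3536,0.7071)
R[0][0] = -0.6124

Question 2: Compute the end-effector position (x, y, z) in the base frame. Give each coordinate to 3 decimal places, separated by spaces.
after link 1: o_1 = (0.0000, 0.0000, 0.0000)
after link 2: o_2 = (-0.8660, -0.5000, 0.0000)
after link 3: o_3 = (-3.5908, 1.3910, -1.4142)
after link 4: o_4 = (-7.9279, 4.6604, 0.7071)

-7.928 4.660 0.707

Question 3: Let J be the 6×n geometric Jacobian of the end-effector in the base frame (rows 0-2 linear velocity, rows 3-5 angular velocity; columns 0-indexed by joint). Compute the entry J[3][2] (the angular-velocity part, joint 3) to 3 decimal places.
axis z_2 = (-0.5000,0.8660,-0.0000); lever o_n−o_2 = (-7.0619,5.1604,0.7071)
cross product → J_v[:, 2] = (0.6124,0.3536,3.5355)
J_ω[:, 2] = z_2
entry J[3][2] = -0.5000

-0.500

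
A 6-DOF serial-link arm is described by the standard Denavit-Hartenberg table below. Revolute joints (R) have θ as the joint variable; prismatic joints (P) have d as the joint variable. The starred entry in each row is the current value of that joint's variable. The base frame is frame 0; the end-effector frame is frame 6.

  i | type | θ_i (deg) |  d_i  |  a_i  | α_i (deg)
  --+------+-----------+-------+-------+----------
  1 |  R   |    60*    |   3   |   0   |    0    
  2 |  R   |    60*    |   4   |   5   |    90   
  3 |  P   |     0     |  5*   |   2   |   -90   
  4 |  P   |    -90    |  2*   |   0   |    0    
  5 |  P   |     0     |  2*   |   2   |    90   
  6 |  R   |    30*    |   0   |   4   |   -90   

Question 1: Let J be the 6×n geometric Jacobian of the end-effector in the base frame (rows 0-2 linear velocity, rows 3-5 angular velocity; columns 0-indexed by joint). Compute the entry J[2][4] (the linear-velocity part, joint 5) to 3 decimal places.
prismatic axis z_4 = (0.0000,0.0000,1.0000)
J_v[:, 4] = z_4; J_ω[:, 4] = (0,0,0)
entry J[2][4] = 1.0000

1.000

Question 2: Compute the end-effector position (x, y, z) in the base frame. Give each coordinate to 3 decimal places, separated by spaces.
5.562 11.294 13.000

after link 1: o_1 = (0.0000, 0.0000, 3.0000)
after link 2: o_2 = (-2.5000, 4.3301, 7.0000)
after link 3: o_3 = (0.8301, 8.5622, 7.0000)
after link 4: o_4 = (0.8301, 8.5622, 9.0000)
after link 5: o_5 = (2.5622, 9.5622, 11.0000)
after link 6: o_6 = (5.5622, 11.2942, 13.0000)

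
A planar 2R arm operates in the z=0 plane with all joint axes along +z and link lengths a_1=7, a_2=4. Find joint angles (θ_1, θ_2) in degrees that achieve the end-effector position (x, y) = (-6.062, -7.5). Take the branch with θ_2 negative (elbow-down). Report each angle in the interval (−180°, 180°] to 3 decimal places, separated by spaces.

-107.895 -60.003

cos θ_2 = (92.9978−7²−4²)/(2·7·4) = 0.5000; θ_2 = -60.0025° (elbow-down)
β = atan2(-7.5000,-6.0620) = -128.9475°; ψ = atan2(-3.4642,8.9998) = -21.0525°
θ_1 = β − ψ = -107.8949°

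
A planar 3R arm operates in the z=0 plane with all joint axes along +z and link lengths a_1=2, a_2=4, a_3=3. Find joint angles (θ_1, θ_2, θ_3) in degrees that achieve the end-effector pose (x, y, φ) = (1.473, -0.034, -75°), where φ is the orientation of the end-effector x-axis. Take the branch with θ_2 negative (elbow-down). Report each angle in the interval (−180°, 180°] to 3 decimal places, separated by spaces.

-177.346 -134.999 -122.655

wrist centre = target − a_3·(cos φ, sin φ) = (0.6965, 2.8638)
cos θ_2 = (8.6864−2²−4²)/(2·2·4) = -0.7071; θ_2 = -134.9995° (elbow-down)
β = atan2(2.8638,0.6965) = 76.3297°; ψ = atan2(-2.8285,-0.8284) = -106.3243°
θ_1 = β − ψ = 182.6540°
θ_3 = φ − θ_1 − θ_2 = -122.6545° (wrapped to (-180°,180°])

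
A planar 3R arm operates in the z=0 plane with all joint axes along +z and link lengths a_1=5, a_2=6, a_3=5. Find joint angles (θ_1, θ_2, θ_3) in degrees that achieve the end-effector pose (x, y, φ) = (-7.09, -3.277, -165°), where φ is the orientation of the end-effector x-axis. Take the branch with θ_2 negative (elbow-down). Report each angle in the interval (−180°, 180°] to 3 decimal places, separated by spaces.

-45.006 -149.995 30.001

wrist centre = target − a_3·(cos φ, sin φ) = (-2.2604, -1.9829)
cos θ_2 = (9.0412−5²−6²)/(2·5·6) = -0.8660; θ_2 = -149.9948° (elbow-down)
β = atan2(-1.9829,-2.2604) = -138.7412°; ψ = atan2(-3.0005,-0.1959) = -93.7352°
θ_1 = β − ψ = -45.0061°
θ_3 = φ − θ_1 − θ_2 = 30.0009° (wrapped to (-180°,180°])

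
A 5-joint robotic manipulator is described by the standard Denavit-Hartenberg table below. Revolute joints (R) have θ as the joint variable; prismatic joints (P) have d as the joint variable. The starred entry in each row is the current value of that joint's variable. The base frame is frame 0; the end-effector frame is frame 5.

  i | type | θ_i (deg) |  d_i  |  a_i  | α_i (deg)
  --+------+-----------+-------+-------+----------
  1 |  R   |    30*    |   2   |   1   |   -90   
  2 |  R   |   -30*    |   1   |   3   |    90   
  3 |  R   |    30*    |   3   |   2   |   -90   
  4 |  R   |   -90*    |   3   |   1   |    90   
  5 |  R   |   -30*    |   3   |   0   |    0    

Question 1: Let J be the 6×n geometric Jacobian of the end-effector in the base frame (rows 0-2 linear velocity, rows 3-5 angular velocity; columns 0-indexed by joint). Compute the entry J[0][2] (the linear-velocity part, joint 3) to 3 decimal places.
axis z_2 = (-0.4330,-0.2500,0.8660); lever o_n−o_2 = (-4.5556,-0.2075,2.2811)
cross product → J_v[:, 2] = (-0.3905,-2.9575,-1.0490)
J_ω[:, 2] = z_2
entry J[0][2] = -0.3905

-0.391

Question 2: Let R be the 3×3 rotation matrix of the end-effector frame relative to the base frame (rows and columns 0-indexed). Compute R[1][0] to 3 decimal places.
End-effector x-axis (col 0 of R) = (0.0290,-0.4833,0.8750)
R[1][0] = -0.4833

-0.483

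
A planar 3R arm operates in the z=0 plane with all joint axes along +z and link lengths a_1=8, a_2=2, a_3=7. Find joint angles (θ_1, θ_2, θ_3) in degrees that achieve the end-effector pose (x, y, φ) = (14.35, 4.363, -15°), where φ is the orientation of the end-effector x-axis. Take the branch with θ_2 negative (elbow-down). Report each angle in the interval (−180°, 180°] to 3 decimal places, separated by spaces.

45.002 -29.999 -30.002

wrist centre = target − a_3·(cos φ, sin φ) = (7.5885, 6.1747)
cos θ_2 = (95.7130−8²−2²)/(2·8·2) = 0.8660; θ_2 = -29.9995° (elbow-down)
β = atan2(6.1747,7.5885) = 39.1350°; ψ = atan2(-1.0000,9.7321) = -5.8666°
θ_1 = β − ψ = 45.0017°
θ_3 = φ − θ_1 − θ_2 = -30.0022° (wrapped to (-180°,180°])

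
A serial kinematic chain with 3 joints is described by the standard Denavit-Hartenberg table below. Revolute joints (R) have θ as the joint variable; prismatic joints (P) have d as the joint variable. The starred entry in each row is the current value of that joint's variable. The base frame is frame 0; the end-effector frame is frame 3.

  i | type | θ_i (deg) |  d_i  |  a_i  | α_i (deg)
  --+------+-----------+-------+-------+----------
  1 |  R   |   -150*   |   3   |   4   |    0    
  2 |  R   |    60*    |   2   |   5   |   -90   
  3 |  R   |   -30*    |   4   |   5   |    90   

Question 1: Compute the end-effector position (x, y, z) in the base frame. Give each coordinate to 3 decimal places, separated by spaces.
after link 1: o_1 = (-3.4641, -2.0000, 3.0000)
after link 2: o_2 = (-3.4641, -7.0000, 5.0000)
after link 3: o_3 = (0.5359, -11.3301, 7.5000)

0.536 -11.330 7.500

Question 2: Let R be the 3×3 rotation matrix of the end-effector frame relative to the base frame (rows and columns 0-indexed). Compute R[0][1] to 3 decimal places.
1.000

End-effector y-axis (col 1 of R) = (1.0000,-0.0000,0.0000)
R[0][1] = 1.0000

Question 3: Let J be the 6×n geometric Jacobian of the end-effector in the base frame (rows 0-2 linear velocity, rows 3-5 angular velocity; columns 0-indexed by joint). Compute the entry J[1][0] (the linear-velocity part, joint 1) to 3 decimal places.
0.536

axis z_0 = ẑ; lever o_n−o_0 = (0.5359,-11.3301,7.5000)
cross product → J_v[:, 0] = (11.3301,0.5359,-0.0000)
J_ω[:, 0] = z_0
entry J[1][0] = 0.5359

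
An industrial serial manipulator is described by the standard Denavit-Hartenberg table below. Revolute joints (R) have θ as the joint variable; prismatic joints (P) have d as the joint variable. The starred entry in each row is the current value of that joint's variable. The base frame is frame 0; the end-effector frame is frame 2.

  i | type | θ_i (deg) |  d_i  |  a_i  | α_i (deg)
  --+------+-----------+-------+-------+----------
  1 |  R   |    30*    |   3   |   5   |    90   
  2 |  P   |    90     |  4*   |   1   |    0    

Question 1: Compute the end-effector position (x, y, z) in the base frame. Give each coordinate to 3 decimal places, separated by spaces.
after link 1: o_1 = (4.3301, 2.5000, 3.0000)
after link 2: o_2 = (6.3301, -0.9641, 4.0000)

6.330 -0.964 4.000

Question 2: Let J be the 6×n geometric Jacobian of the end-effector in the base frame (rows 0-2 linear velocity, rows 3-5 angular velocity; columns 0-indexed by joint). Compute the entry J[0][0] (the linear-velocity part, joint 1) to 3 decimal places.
0.964

axis z_0 = ẑ; lever o_n−o_0 = (6.3301,-0.9641,4.0000)
cross product → J_v[:, 0] = (0.9641,6.3301,-0.0000)
J_ω[:, 0] = z_0
entry J[0][0] = 0.9641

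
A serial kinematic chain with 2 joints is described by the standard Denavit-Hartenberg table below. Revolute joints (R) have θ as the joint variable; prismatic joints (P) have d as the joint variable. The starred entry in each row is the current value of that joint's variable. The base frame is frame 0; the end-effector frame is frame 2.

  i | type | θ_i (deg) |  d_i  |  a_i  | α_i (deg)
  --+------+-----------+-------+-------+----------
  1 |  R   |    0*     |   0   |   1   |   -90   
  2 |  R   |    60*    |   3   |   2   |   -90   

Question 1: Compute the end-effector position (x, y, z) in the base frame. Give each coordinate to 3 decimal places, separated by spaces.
after link 1: o_1 = (1.0000, 0.0000, 0.0000)
after link 2: o_2 = (2.0000, 3.0000, -1.7321)

2.000 3.000 -1.732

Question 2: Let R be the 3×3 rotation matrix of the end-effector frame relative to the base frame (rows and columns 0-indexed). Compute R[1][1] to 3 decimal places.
End-effector y-axis (col 1 of R) = (-0.0000,-1.0000,-0.0000)
R[1][1] = -1.0000

-1.000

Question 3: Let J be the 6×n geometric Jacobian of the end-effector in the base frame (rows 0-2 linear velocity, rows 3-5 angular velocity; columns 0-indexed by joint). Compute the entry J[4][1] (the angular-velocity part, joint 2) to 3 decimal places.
axis z_1 = (0.0000,1.0000,0.0000); lever o_n−o_1 = (1.0000,3.0000,-1.7321)
cross product → J_v[:, 1] = (-1.7321,0.0000,-1.0000)
J_ω[:, 1] = z_1
entry J[4][1] = 1.0000

1.000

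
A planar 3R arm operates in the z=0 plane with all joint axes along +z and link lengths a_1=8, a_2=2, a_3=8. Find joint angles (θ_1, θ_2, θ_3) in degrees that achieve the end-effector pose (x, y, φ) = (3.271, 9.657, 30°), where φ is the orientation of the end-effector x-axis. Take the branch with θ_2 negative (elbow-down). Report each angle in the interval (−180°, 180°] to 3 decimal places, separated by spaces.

wrist centre = target − a_3·(cos φ, sin φ) = (-3.6572, 5.6570)
cos θ_2 = (45.3768−8²−2²)/(2·8·2) = -0.7070; θ_2 = -134.9894° (elbow-down)
β = atan2(5.6570,-3.6572) = 122.8823°; ψ = atan2(-1.4145,6.5860) = -12.1212°
θ_1 = β − ψ = 135.0035°
θ_3 = φ − θ_1 − θ_2 = 29.9858° (wrapped to (-180°,180°])

135.004 -134.989 29.986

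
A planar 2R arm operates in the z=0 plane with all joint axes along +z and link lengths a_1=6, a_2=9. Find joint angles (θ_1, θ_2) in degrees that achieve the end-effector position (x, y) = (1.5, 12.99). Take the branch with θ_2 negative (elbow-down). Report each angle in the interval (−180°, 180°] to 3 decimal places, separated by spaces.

cos θ_2 = (170.9901−6²−9²)/(2·6·9) = 0.4999; θ_2 = -60.0061° (elbow-down)
β = atan2(12.9900,1.5000) = 83.4130°; ψ = atan2(-7.7947,10.4992) = -36.5906°
θ_1 = β − ψ = 120.0036°

120.004 -60.006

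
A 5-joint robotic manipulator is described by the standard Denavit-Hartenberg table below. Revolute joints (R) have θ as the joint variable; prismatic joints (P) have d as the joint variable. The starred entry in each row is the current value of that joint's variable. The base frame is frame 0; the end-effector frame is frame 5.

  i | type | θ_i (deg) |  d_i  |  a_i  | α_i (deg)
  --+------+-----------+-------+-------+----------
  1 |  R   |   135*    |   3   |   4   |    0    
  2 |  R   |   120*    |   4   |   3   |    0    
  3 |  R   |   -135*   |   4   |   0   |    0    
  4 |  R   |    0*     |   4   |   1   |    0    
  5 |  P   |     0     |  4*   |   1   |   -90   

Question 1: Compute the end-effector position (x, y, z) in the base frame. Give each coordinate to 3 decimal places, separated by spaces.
after link 1: o_1 = (-2.8284, 2.8284, 3.0000)
after link 2: o_2 = (-3.6049, -0.0694, 7.0000)
after link 3: o_3 = (-3.6049, -0.0694, 11.0000)
after link 4: o_4 = (-4.1049, 0.7967, 15.0000)
after link 5: o_5 = (-4.6049, 1.6627, 19.0000)

-4.605 1.663 19.000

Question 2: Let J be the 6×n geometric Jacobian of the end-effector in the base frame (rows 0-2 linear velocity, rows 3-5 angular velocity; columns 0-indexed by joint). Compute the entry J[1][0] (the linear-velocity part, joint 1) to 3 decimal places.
-4.605

axis z_0 = ẑ; lever o_n−o_0 = (-4.6049,1.6627,19.0000)
cross product → J_v[:, 0] = (-1.6627,-4.6049,0.0000)
J_ω[:, 0] = z_0
entry J[1][0] = -4.6049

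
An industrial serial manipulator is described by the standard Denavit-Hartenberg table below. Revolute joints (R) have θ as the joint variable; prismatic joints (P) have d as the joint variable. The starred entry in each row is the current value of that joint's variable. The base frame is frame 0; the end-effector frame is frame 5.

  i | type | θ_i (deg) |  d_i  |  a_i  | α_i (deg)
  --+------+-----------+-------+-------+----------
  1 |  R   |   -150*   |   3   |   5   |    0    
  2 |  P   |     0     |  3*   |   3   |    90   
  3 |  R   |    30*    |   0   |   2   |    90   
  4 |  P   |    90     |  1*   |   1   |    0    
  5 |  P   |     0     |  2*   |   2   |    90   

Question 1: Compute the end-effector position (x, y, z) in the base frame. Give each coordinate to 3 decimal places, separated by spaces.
after link 1: o_1 = (-4.3301, -2.5000, 3.0000)
after link 2: o_2 = (-6.9282, -4.0000, 6.0000)
after link 3: o_3 = (-8.4282, -4.8660, 7.0000)
after link 4: o_4 = (-9.3612, -4.2500, 6.1340)
after link 5: o_5 = (-11.2272, -3.0179, 4.4019)

-11.227 -3.018 4.402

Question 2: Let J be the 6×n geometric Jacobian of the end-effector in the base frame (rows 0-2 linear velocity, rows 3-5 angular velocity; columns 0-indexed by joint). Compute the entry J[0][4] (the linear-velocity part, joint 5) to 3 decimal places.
-0.433

prismatic axis z_4 = (-0.4330,-0.2500,-0.8660)
J_v[:, 4] = z_4; J_ω[:, 4] = (0,0,0)
entry J[0][4] = -0.4330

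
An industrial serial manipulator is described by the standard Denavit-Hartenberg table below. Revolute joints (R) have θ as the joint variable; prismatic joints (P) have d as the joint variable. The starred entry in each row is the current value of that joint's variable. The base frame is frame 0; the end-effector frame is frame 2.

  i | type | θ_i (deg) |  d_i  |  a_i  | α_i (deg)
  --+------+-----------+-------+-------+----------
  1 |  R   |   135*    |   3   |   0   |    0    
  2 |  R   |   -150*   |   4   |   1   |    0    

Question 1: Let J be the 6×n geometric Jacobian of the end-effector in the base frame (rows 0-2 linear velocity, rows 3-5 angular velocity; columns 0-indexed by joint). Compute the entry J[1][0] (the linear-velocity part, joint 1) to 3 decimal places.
0.966

axis z_0 = ẑ; lever o_n−o_0 = (0.9659,-0.2588,7.0000)
cross product → J_v[:, 0] = (0.2588,0.9659,-0.0000)
J_ω[:, 0] = z_0
entry J[1][0] = 0.9659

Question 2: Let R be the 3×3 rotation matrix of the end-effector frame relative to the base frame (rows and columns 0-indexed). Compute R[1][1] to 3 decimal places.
0.966

End-effector y-axis (col 1 of R) = (0.2588,0.9659,0.0000)
R[1][1] = 0.9659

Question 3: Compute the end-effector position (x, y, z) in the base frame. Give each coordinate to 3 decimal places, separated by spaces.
after link 1: o_1 = (0.0000, 0.0000, 3.0000)
after link 2: o_2 = (0.9659, -0.2588, 7.0000)

0.966 -0.259 7.000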